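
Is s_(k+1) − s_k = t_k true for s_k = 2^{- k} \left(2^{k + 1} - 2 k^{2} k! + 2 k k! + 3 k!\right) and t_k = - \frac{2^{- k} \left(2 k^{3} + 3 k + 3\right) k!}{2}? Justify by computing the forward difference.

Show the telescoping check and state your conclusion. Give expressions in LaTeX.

Valid — Δs_k = t_k.

s_(k+1) = (4*2**k - 2*k**3*factorial(k) - 4*k**2*factorial(k) + k*factorial(k) + 3*factorial(k))/(2*2**k)
s_(k+1) − s_k = -(2*k**3 + 3*k + 3)*factorial(k)/(2*2**k)
(s_(k+1) − s_k) − t_k = 0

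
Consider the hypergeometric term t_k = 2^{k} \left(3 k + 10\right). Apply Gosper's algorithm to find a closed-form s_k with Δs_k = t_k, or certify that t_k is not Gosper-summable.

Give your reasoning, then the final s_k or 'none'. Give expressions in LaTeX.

s_k = 2^{k} \left(3 k + 4\right)

t_(k+1)/t_k = 2*(3*k + 13)/(3*k + 10).
So A=2 and B=1, with C=k + 10/3.
Solve (2)·f(k+1) − (1)·f(k) = k + 10/3.
d = 1 from the (0,0,1) case.
Match coefficients ⇒ f(k) = (3*k + 4)/3.
Certificate R = B(k−1)f/C = (3*k + 4)/(3*k + 10) gives s_k = 2**k*(3*k + 4).
s_(k+1) − s_k = 2**k*(3*k + 10) = t_k.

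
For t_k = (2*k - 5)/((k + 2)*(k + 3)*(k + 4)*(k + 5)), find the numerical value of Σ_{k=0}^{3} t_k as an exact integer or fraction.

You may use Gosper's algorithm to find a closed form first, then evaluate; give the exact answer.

t_(k+1)/t_k = (k + 2)*(2*k - 3)/((k + 6)*(2*k - 5)).
Take A(k)=k + 2, B(k)=k + 6, C(k)=k - 5/2.
Need (k + 2)·f(k+1) − (k + 5)·f(k) = k - 5/2.
From deg A=1, deg B=1, deg C=1: d=3.
Match coefficients ⇒ f(k) = -k*(k**2 + 9*k + 50)/48.
Get s_k = R·t_k = k*(-k**2 - 9*k - 50)/(24*(k + 2)*(k + 3)*(k + 4)) with R(k) = B(k−1)f(k)/C(k) = -k*(k + 5)*(k**2 + 9*k + 50)/(24*(2*k - 5)).
Verify: (2*k - 5)/(k**4 + 14*k**3 + 71*k**2 + 154*k + 120) matches t_k.
Evaluate s at k=4 and k=0: -17/336 and 0; difference -17/336.

Σ = -17/336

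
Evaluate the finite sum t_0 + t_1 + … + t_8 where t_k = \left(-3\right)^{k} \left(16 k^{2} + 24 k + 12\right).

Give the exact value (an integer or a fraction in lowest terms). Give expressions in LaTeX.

Step 1: r(k) = 3*(-4*k**2 - 14*k - 13)/(4*k**2 + 6*k + 3).
So A=-3 and B=1, with C=k**2 + 3*k/2 + 3/4.
Key eq: (-3)·f(k+1) = (1)·f(k) + (k**2 + 3*k/2 + 3/4).
Bound: deg f ≤ 2.
Match coefficients ⇒ f(k) = -k**2/4.
Get s_k = R·t_k = -4*(-3)**k*k**2 with R(k) = B(k−1)f(k)/C(k) = -k**2/(4*k**2 + 6*k + 3).
Δs = 4*(-3)**k*(k**2 + 3*(k + 1)**2), as required.
Σ_(k=0)^(8) t_k = s_(9) − s_(0) = 6377292 − (0) = 6377292.

Σ = 6377292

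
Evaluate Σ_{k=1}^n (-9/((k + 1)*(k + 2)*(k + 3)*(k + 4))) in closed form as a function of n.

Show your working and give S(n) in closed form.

S(n) = n*(-n**2 - 9*n - 26)/(8*(n**3 + 9*n**2 + 26*n + 24))

r(k) = (k + 1)/(k + 5) after simplifying.
So A=k + 1 and B=k + 5, with C=1.
f must satisfy (k + 1)·f(k+1) − (k + 4)·f(k) = 1.
Bound: deg f ≤ 3.
Solving with deg f ≤ 3: f(k) = k*(k**2 + 6*k + 11)/18.
Then R = B(k−1)f/C = k*(k + 4)*(k**2 + 6*k + 11)/18, so s_k = R(k)·t_k = k*(-k**2 - 6*k - 11)/(2*(k + 1)*(k + 2)*(k + 3)).
Verify: -9/(k**4 + 10*k**3 + 35*k**2 + 50*k + 24) matches t_k.
Telescope: S(n) = s_(n+1) − s_(1) = (-n**3 - 9*n**2 - 26*n - 18)/(2*(n**3 + 9*n**2 + 26*n + 24)) − (-3/8) = n*(-n**2 - 9*n - 26)/(8*(n**3 + 9*n**2 + 26*n + 24)).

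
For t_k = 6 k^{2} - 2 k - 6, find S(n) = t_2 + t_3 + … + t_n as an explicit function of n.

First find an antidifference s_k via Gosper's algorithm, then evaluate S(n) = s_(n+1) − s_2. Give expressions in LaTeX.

r(k) = (k - 3*(k + 1)**2 + 4)/(-3*k**2 + k + 3) after simplifying.
A = 1, B = 1, C = k**2 - k/3 - 1.
f must satisfy (1)·f(k+1) − (1)·f(k) = k**2 - k/3 - 1.
Degrees (0,0,2) ⇒ d ≤ 3.
Solve for f: f(k) = k*(k**2 - 2*k - 2)/3 (degree 3 ≤ 3).
R(k) = B(k−1)·f(k)/C(k) = k*(k**2 - 2*k - 2)/(3*k**2 - k - 3); s_k = R·t_k = 2*k*(k**2 - 2*k - 2).
s_(k+1) − s_k = 6*k**2 - 2*k - 6 = t_k.
s_(n+1) = 2*n**3 + 2*n**2 - 6*n - 6 and s_(2) = -8, so S(n) = 2*n**3 + 2*n**2 - 6*n + 2.

S(n) = 2 n^{3} + 2 n^{2} - 6 n + 2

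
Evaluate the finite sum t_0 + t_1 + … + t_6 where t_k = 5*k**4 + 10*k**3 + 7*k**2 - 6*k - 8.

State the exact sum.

t_(k+1)/t_k = (5*k**4 + 30*k**3 + 67*k**2 + 58*k + 8)/(5*k**4 + 10*k**3 + 7*k**2 - 6*k - 8).
Take A(k)=1, B(k)=1, C(k)=k**4 + 2*k**3 + 7*k**2/5 - 6*k/5 - 8/5.
Key eq: (1)·f(k+1) = (1)·f(k) + (k**4 + 2*k**3 + 7*k**2/5 - 6*k/5 - 8/5).
Bound: deg f ≤ 5.
Match coefficients ⇒ f(k) = k*(k - 2)*(k + 1)*(k**2 + k + 2)/5.
R(k) = B(k−1)·f(k)/C(k) = k*(k - 2)*(k**2 + k + 2)/(5*k**3 + 5*k**2 + 2*k - 8); s_k = R·t_k = k*(k**4 - k**2 - 4*k - 4).
s_(k+1) − s_k = 5*k**4 + 10*k**3 + 7*k**2 - 6*k - 8 = t_k.
Evaluate s at k=7 and k=0: 16240 and 0; difference 16240.

Σ = 16240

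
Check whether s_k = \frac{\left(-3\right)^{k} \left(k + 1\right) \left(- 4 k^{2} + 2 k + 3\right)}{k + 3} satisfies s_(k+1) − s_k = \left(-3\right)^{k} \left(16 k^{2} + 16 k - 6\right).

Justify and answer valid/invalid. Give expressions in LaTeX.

Invalid: residual \frac{\left(-3\right)^{k} \left(- 32 k^{3} - 136 k^{2} - 80 k + 42\right)}{k^{2} + 7 k + 12} ≠ 0.

s_(k+1) = (-3)**(k + 1)*(-4*k**3 - 14*k**2 - 11*k + 2)/(k + 4)
s_(k+1) − s_k = (-3)**k*(16*k**4 + 96*k**3 + 162*k**2 + 70*k - 30)/(k**2 + 7*k + 12)
(s_(k+1) − s_k) − t_k = (-3)**k*(-32*k**3 - 136*k**2 - 80*k + 42)/(k**2 + 7*k + 12)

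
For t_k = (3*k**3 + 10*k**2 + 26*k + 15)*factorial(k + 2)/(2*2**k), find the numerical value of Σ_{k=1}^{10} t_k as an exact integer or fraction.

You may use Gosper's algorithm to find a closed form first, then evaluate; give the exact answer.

Step 1: r(k) = (3*k**4 + 28*k**3 + 112*k**2 + 219*k + 162)/(2*(3*k**3 + 10*k**2 + 26*k + 15)).
Take A(k)=k/2 + 3/2, B(k)=1, C(k)=k**3 + 10*k**2/3 + 26*k/3 + 5.
Set up (k/2 + 3/2)·f(k+1) − (1)·f(k) − (k**3 + 10*k**2/3 + 26*k/3 + 5) = 0.
Bound: deg f ≤ 2.
Solve for f: f(k) = 2*(3*k**2 + k + 3)/3 (degree 2 ≤ 2).
Certificate R = B(k−1)f/C = 2*(3*k**2 + k + 3)/(3*k**3 + 10*k**2 + 26*k + 15) gives s_k = (3*k**2 + k + 3)*factorial(k + 2)/2**k.
s_(k+1) − s_k = (3*k**3 + 10*k**2 + 26*k + 15)*factorial(k + 2)/(2*2**k) = t_k.
Evaluate s at k=11 and k=1: 2292565275/2 and 21; difference 2292565233/2.

Σ = 2292565233/2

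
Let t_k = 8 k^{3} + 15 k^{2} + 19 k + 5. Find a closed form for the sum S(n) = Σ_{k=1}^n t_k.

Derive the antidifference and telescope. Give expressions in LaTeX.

S(n) = n \left(2 n^{3} + 9 n^{2} + 19 n + 17\right)

t_(k+1)/t_k = (8*k**3 + 39*k**2 + 73*k + 47)/(8*k**3 + 15*k**2 + 19*k + 5).
Normal form (A,B,C) = (1, 1, k**3 + 15*k**2/8 + 19*k/8 + 5/8).
Need (1)·f(k+1) − (1)·f(k) = k**3 + 15*k**2/8 + 19*k/8 + 5/8.
Degrees (0,0,3) ⇒ d ≤ 4.
Solve for f: f(k) = k*(2*k**3 + k**2 + 4*k - 2)/8 (degree 4 ≤ 4).
So s_k = (B(k−1)f/C)·t_k = (k*(2*k**3 + k**2 + 4*k - 2)/(8*k**3 + 15*k**2 + 19*k + 5))·t_k = k*(2*k**3 + k**2 + 4*k - 2).
Δs = 8*k**3 + 15*k**2 + 19*k + 5, as required.
Evaluate: s_(n+1) = 2*n**4 + 9*n**3 + 19*n**2 + 17*n + 5; subtract s_(1) = 5 ⇒ S(n) = n*(2*n**3 + 9*n**2 + 19*n + 17).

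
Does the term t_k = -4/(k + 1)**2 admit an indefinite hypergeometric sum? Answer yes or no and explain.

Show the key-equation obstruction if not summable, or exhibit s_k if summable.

Ratio r(k) = (k + 1)**2/(k + 2)**2.
So A=k**2 + 2*k + 1 and B=k**2 + 4*k + 4, with C=1.
Key eq: (k**2 + 2*k + 1)·f(k+1) = (k**2 + 2*k + 1)·f(k) + (1).
Degrees (2,2,0) ⇒ d ≤ 0.
f = c0 ⇒ A·f(k+1) − B(k−1)·f(k) − C = -1. The system {-1 = 0} is inconsistent; no antidifference.

No; the coefficient equations for f are inconsistent.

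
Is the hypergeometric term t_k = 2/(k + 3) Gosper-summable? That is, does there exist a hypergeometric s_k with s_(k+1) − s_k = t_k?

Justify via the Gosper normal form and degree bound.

The ratio is (k + 3)/(k + 4).
A = k + 3, B = k + 4, C = 1.
Set up (k + 3)·f(k+1) − (k + 3)·f(k) − (1) = 0.
d = 0 from the (1,1,0) case.
Generic f = c0 gives residual -1; -1 = 0 cannot hold, so t_k is not Gosper-summable.

No — the linear system for f has no solution.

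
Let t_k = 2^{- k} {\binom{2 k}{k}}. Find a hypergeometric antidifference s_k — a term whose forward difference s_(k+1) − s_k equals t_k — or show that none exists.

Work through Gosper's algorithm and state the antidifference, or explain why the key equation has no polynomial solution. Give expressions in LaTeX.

none (Gosper's algorithm certifies no s_k)

t_(k+1)/t_k = (2*k + 1)/(k + 1).
A = 2*k + 1, B = k + 1, C = 1.
Key eq: (2*k + 1)·f(k+1) = (k)·f(k) + (1).
From deg A=1, deg B=1, deg C=0: d=-1.
Bound -1 < 0, so the key equation has no polynomial solution.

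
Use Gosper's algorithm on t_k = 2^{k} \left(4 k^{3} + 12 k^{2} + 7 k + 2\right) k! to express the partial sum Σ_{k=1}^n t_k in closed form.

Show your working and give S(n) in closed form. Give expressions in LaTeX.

S(n) = 4 \cdot 2^{n} n^{3} n! + 14 \cdot 2^{n} n^{2} n! + 8 \cdot 2^{n} n n! - 2 \cdot 2^{n} n! + 2

t_(k+1)/t_k = 2*(4*k**4 + 28*k**3 + 67*k**2 + 68*k + 25)/(4*k**3 + 12*k**2 + 7*k + 2).
Normal form (A,B,C) = (2*k + 2, 1, k**3 + 3*k**2 + 7*k/4 + 1/2).
Key eq: (2*k + 2)·f(k+1) = (1)·f(k) + (k**3 + 3*k**2 + 7*k/4 + 1/2).
Bound: deg f ≤ 2.
Coefficient equations give f(k) = (2*k**2 + k - 4)/4.
R(k) = B(k−1)·f(k)/C(k) = (2*k**2 + k - 4)/(4*k**3 + 12*k**2 + 7*k + 2); s_k = R·t_k = 2**k*(2*k**2 + k - 4)*factorial(k).
s_(k+1) − s_k = 2**k*(4*k**3 + 12*k**2 + 7*k + 2)*factorial(k) = t_k.
Evaluate: s_(n+1) = 2**(n + 1)*(2*n**2 + 5*n - 1)*factorial(n + 1); subtract s_(1) = -2 ⇒ S(n) = 4*2**n*n**3*factorial(n) + 14*2**n*n**2*factorial(n) + 8*2**n*n*factorial(n) - 2*2**n*factorial(n) + 2.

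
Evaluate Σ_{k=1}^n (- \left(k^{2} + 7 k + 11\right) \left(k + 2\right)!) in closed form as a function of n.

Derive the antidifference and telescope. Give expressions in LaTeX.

Compute t_(k+1)/t_k: get (k + 3)*(7*k + (k + 1)**2 + 18)/(k**2 + 7*k + 11).
So A=k + 3 and B=1, with C=k**2 + 7*k + 11.
f must satisfy (k + 3)·f(k+1) − (1)·f(k) = k**2 + 7*k + 11.
deg f ≤ 1 (via 1,0,2).
Coefficient equations give f(k) = k + 4.
Certificate R = B(k−1)f/C = (k + 4)/(k**2 + 7*k + 11) gives s_k = -(k + 4)*factorial(k + 2).
Check: Δs_k = -(k**2 + 7*k + 11)*factorial(k + 2). ✓
Σ_(k=1)^n t_k = s_(n+1) − s_(1) = (-(n + 5)*factorial(n + 3)) − (-30), i.e. -n*factorial(n + 3) - 5*factorial(n + 3) + 30.

S(n) = - n \left(n + 3\right)! - 5 \left(n + 3\right)! + 30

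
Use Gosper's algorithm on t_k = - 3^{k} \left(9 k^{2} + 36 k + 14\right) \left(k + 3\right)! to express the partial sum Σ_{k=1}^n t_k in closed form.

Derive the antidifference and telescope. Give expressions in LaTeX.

r(k) = 3*(9*k**3 + 90*k**2 + 275*k + 236)/(9*k**2 + 36*k + 14) after simplifying.
Gosper form: A/B · C(k+1)/C(k) with A=3*k + 12, B=1, C=k**2 + 4*k + 14/9.
Set up (3*k + 12)·f(k+1) − (1)·f(k) − (k**2 + 4*k + 14/9) = 0.
From deg A=1, deg B=0, deg C=2: d=1.
A polynomial solution: f(k) = (3*k - 2)/9.
Certificate R = B(k−1)f/C = (3*k - 2)/(9*k**2 + 36*k + 14) gives s_k = -3**k*(3*k - 2)*factorial(k + 3).
Δs = -3**k*(9*k**2 + 36*k + 14)*factorial(k + 3), as required.
Σ_(k=1)^n t_k = s_(n+1) − s_(1) = (-3**(n + 1)*(3*n + 1)*factorial(n + 4)) − (-72), i.e. -9*3**n*n*factorial(n + 4) - 3*3**n*factorial(n + 4) + 72.

S(n) = - 9 \cdot 3^{n} n \left(n + 4\right)! - 3 \cdot 3^{n} \left(n + 4\right)! + 72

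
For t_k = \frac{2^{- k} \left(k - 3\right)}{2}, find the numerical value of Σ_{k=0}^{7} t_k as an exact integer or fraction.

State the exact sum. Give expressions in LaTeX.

Σ = -259/128

Step 1: r(k) = (k - 2)/(2*(k - 3)).
A = 1/2, B = 1, C = k - 3.
Solve (1/2)·f(k+1) − (1)·f(k) = k - 3.
Degrees (0,0,1) ⇒ d ≤ 1.
A polynomial solution: f(k) = -2*(k - 2).
So s_k = (B(k−1)f/C)·t_k = (-2*(k - 2)/(k - 3))·t_k = (2 - k)/2**k.
Verify: (k - 3)/(2*2**k) matches t_k.
Sum = s_(8) − s_(0); s_(8) = -3/128, s_(0) = 2 ⇒ -259/128.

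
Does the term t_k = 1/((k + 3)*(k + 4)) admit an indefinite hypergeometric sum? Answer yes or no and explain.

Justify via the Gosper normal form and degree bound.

Yes. s_k = k/(3*(k + 3)).

The ratio is (k + 3)/(k + 5).
A = k + 3, B = k + 5, C = 1.
Solve (k + 3)·f(k+1) − (k + 4)·f(k) = 1.
d = 1 from the (1,1,0) case.
Solving with deg f ≤ 1: f(k) = k/3.
So s_k = (B(k−1)f/C)·t_k = (k*(k + 4)/3)·t_k = k/(3*(k + 3)).
Verify: 1/(k**2 + 7*k + 12) matches t_k.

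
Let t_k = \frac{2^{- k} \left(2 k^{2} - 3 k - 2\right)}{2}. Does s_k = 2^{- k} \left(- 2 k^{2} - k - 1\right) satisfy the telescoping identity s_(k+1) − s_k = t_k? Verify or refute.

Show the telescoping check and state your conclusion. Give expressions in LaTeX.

valid; difference matches t_k

s_(k+1) = (-k - 2*(k + 1)**2 - 2)/(2*2**k)
s_(k+1) − s_k = (2*k**2 - 3*k - 2)/(2*2**k)
(s_(k+1) − s_k) − t_k = 0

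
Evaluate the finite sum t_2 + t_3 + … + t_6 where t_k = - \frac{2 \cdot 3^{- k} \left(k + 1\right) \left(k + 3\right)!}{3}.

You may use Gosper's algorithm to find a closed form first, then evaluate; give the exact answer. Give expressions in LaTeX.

Σ = -88880/27

t_(k+1)/t_k = (k + 2)*(k + 4)/(3*(k + 1)).
A = k/3 + 4/3, B = 1, C = k + 1.
Set up (k/3 + 4/3)·f(k+1) − (1)·f(k) − (k + 1) = 0.
deg f ≤ 0 (via 1,0,1).
Coefficient equations give f(k) = 3.
Then R = B(k−1)f/C = 3/(k + 1), so s_k = R(k)·t_k = -2*factorial(k + 3)/3**k.
Check: Δs_k = -2*(k + 1)*factorial(k + 3)/(3*3**k). ✓
Σ_(k=2)^(6) t_k = s_(7) − s_(2) = -89600/27 − (-80/3) = -88880/27.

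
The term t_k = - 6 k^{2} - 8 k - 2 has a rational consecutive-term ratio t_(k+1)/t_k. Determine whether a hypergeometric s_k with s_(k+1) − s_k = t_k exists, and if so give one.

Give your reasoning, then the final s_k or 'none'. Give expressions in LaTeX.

s_k = k \left(- 2 k^{2} - k + 1\right)

r(k) = (3*k**2 + 10*k + 8)/(3*k**2 + 4*k + 1) after simplifying.
So A=1 and B=1, with C=k**2 + 4*k/3 + 1/3.
f must satisfy (1)·f(k+1) − (1)·f(k) = k**2 + 4*k/3 + 1/3.
deg f ≤ 3 (via 0,0,2).
Solving with deg f ≤ 3: f(k) = k*(k + 1)*(2*k - 1)/6.
Get s_k = R·t_k = k*(-2*k**2 - k + 1) with R(k) = B(k−1)f(k)/C(k) = k*(2*k - 1)/(2*(3*k + 1)).
s_(k+1) − s_k = -6*k**2 - 8*k - 2 = t_k.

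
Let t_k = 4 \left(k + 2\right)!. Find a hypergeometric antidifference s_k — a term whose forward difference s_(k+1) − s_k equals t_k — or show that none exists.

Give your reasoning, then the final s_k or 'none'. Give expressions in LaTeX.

no hypergeometric antidifference exists

r(k) = k + 3 after simplifying.
So A=k + 3 and B=1, with C=1.
Solve (k + 3)·f(k+1) − (1)·f(k) = 1.
Degrees (1,0,0) ⇒ d ≤ -1.
deg f ≤ -1 is impossible — no certificate.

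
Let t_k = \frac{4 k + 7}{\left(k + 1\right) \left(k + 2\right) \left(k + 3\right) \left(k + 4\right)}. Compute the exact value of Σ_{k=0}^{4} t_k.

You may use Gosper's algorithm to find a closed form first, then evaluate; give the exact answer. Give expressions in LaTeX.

Σ = 155/336

t_(k+1)/t_k = (k + 1)*(4*k + 11)/((k + 5)*(4*k + 7)).
So A=k + 1 and B=k + 5, with C=k + 7/4.
Set up (k + 1)·f(k+1) − (k + 4)·f(k) − (k + 7/4) = 0.
From deg A=1, deg B=1, deg C=1: d=3.
Solving with deg f ≤ 3: f(k) = k*(k**2 + 6*k + 7)/8.
So s_k = (B(k−1)f/C)·t_k = (k*(k + 4)*(k**2 + 6*k + 7)/(2*(4*k + 7)))·t_k = k*(k**2 + 6*k + 7)/(2*(k + 1)*(k + 2)*(k + 3)).
Check: Δs_k = (4*k + 7)/(k**4 + 10*k**3 + 35*k**2 + 50*k + 24). ✓
Sum = s_(5) − s_(0); s_(5) = 155/336, s_(0) = 0 ⇒ 155/336.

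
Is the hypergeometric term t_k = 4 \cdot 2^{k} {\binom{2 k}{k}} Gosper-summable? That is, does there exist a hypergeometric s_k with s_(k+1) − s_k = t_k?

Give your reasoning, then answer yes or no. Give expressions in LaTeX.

Step 1: r(k) = 4*(2*k + 1)/(k + 1).
Take A(k)=8*k + 4, B(k)=k + 1, C(k)=1.
Set up (8*k + 4)·f(k+1) − (k)·f(k) − (1) = 0.
From deg A=1, deg B=1, deg C=0: d=-1.
Bound -1 < 0, so the key equation has no polynomial solution.

No — negative degree bound, so no certificate f.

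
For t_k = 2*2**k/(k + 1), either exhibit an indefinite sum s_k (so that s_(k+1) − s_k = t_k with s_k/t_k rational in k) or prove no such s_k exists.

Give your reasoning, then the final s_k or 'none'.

r(k) = 2*(k + 1)/(k + 2) after simplifying.
So A=2*k + 2 and B=k + 2, with C=1.
f must satisfy (2*k + 2)·f(k+1) − (k + 1)·f(k) = 1.
Degrees (1,1,0) ⇒ d ≤ -1.
Negative degree bound (-1): no f exists, t_k not Gosper-summable.

not Gosper-summable; s_k does not exist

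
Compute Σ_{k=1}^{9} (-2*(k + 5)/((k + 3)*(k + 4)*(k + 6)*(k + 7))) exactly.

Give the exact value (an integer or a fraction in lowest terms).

Σ = -45/1456

t_(k+1)/t_k = (k + 3)*(k + 6)**2/((k + 5)**2*(k + 8)).
So A=k + 3 and B=k + 8, with C=k**2 + 10*k + 25.
Solve (k + 3)·f(k+1) − (k + 7)·f(k) = k**2 + 10*k + 25.
From deg A=1, deg B=1, deg C=2: d=4.
A polynomial solution: f(k) = k*(k + 4)*(k + 5)*(k + 9)/36.
Then R = B(k−1)f/C = k*(k + 4)*(k + 7)*(k + 9)/(36*(k + 5)), so s_k = R(k)·t_k = k*(-k - 9)/(18*(k**2 + 9*k + 18)).
Verify: 2*(-k - 5)/(k**4 + 20*k**3 + 145*k**2 + 450*k + 504) matches t_k.
Telescoping: Σ = s_(10) − s_(1) = -95/1872 − (-5/252) = -45/1456.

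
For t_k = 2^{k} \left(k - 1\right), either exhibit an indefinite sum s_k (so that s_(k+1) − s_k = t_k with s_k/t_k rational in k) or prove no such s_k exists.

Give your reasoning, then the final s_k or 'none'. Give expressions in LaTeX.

s_k = 2^{k} \left(k - 3\right)

r(k) = 2*k/(k - 1) after simplifying.
A = 2, B = 1, C = k - 1.
Need (2)·f(k+1) − (1)·f(k) = k - 1.
deg f ≤ 1 (via 0,0,1).
Solving with deg f ≤ 1: f(k) = k - 3.
Certificate R = B(k−1)f/C = (k - 3)/(k - 1) gives s_k = 2**k*(k - 3).
s_(k+1) − s_k = 2**k*(k - 1) = t_k.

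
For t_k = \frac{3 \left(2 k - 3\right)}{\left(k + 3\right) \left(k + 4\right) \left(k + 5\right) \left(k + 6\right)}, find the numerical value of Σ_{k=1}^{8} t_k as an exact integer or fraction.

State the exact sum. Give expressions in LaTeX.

Step 1: r(k) = (k + 3)*(2*k - 1)/((k + 7)*(2*k - 3)).
Normal form (A,B,C) = (k + 3, k + 7, k - 3/2).
Need (k + 3)·f(k+1) − (k + 6)·f(k) = k - 3/2.
d = 3 from the (1,1,1) case.
Solve for f: f(k) = -k/2 (degree 1 ≤ 3).
R(k) = B(k−1)·f(k)/C(k) = -k*(k + 6)/(2*k - 3); s_k = R·t_k = -3*k/((k + 3)*(k + 4)*(k + 5)).
Δs = 3*(2*k - 3)/(k**4 + 18*k**3 + 119*k**2 + 342*k + 360), as required.
Evaluate s at k=9 and k=1: -9/728 and -1/40; difference 23/1820.

Σ = 23/1820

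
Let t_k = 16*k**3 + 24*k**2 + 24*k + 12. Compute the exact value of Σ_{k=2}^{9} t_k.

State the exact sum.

Compute t_(k+1)/t_k: get (4*k**3 + 18*k**2 + 30*k + 19)/(4*k**3 + 6*k**2 + 6*k + 3).
Normal form (A,B,C) = (1, 1, k**3 + 3*k**2/2 + 3*k/2 + 3/4).
Set up (1)·f(k+1) − (1)·f(k) − (k**3 + 3*k**2/2 + 3*k/2 + 3/4) = 0.
deg f ≤ 4 (via 0,0,3).
Match coefficients ⇒ f(k) = k*(k**3 + k + 1)/4.
So s_k = (B(k−1)f/C)·t_k = (k*(k**3 + k + 1)/(4*k**3 + 6*k**2 + 6*k + 3))·t_k = 4*k*(k**3 + k + 1).
Δs = 16*k**3 + 24*k**2 + 24*k + 12, as required.
Sum = s_(10) − s_(2); s_(10) = 40440, s_(2) = 88 ⇒ 40352.

Σ = 40352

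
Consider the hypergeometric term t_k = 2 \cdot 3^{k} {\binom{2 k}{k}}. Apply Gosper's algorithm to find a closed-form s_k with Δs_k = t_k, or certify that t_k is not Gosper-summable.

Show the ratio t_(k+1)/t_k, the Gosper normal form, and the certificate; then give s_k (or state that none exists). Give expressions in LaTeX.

Compute t_(k+1)/t_k: get 6*(2*k + 1)/(k + 1).
A = 12*k + 6, B = k + 1, C = 1.
Set up (12*k + 6)·f(k+1) − (k)·f(k) − (1) = 0.
Degrees (1,1,0) ⇒ d ≤ -1.
Negative degree bound (-1): no f exists, t_k not Gosper-summable.

not Gosper-summable; s_k does not exist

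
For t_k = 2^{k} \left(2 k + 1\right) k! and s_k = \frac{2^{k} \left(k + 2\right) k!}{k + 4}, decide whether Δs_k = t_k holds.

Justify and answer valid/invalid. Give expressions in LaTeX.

s_(k+1) = 2**(k + 1)*(k + 3)*factorial(k + 1)/(k + 5)
s_(k+1) − s_k = 2**k*(2*k**3 + 15*k**2 + 31*k + 14)*factorial(k)/((k + 4)*(k + 5))
(s_(k+1) − s_k) − t_k = -2**(k + 1)*(2*k**2 + 9*k + 3)*factorial(k)/((k + 4)*(k + 5))

Invalid: residual - \frac{2^{k + 1} \left(2 k^{2} + 9 k + 3\right) k!}{\left(k + 4\right) \left(k + 5\right)} ≠ 0.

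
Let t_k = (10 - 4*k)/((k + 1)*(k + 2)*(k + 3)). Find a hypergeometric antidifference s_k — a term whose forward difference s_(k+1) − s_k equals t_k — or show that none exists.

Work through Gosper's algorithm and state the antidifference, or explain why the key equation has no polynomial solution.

s_k = k*(3*k + 17)/(2*(k + 1)*(k + 2))

Compute t_(k+1)/t_k: get (k + 1)*(2*k - 3)/((k + 4)*(2*k - 5)).
Factor: A=k + 1; B=k + 4; C=k - 5/2.
Key eq: (k + 1)·f(k+1) = (k + 3)·f(k) + (k - 5/2).
Bound: deg f ≤ 2.
A polynomial solution: f(k) = -k*(3*k + 17)/8.
Get s_k = R·t_k = k*(3*k + 17)/(2*(k + 1)*(k + 2)) with R(k) = B(k−1)f(k)/C(k) = -k*(k + 3)*(3*k + 17)/(4*(2*k - 5)).
Verify: 2*(5 - 2*k)/(k**3 + 6*k**2 + 11*k + 6) matches t_k.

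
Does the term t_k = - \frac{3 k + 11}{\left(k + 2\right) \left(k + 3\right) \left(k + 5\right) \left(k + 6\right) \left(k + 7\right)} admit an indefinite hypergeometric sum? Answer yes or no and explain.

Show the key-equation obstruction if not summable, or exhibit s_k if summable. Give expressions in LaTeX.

Yes. s_k = \frac{k \left(- k^{2} - 13 k - 52\right)}{60 \left(k^{3} + 13 k^{2} + 52 k + 60\right)}.

r(k) = (k + 2)*(k + 5)*(3*k + 14)/((k + 4)*(k + 8)*(3*k + 11)) after simplifying.
Gosper form: A/B · C(k+1)/C(k) with A=k + 2, B=k + 8, C=k**2 + 23*k/3 + 44/3.
Set up (k + 2)·f(k+1) − (k + 7)·f(k) − (k**2 + 23*k/3 + 44/3) = 0.
deg f ≤ 5 (via 1,1,2).
Coefficient equations give f(k) = k*(k + 3)*(k + 4)*(k**2 + 13*k + 52)/180.
Certificate R = B(k−1)f/C = k*(k + 3)*(k + 7)*(k**2 + 13*k + 52)/(60*(3*k + 11)) gives s_k = k*(-k**2 - 13*k - 52)/(60*(k**3 + 13*k**2 + 52*k + 60)).
Verify: (-3*k - 11)/(k**5 + 23*k**4 + 203*k**3 + 853*k**2 + 1692*k + 1260) matches t_k.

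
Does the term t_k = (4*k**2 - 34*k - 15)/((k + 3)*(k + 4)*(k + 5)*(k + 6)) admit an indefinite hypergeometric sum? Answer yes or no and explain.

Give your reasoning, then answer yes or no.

Step 1: r(k) = (k + 3)*(34*k - 4*(k + 1)**2 + 49)/((k + 7)*(-4*k**2 + 34*k + 15)).
So A=k + 3 and B=k + 7, with C=k**2 - 17*k/2 - 15/4.
Need (k + 3)·f(k+1) − (k + 6)·f(k) = k**2 - 17*k/2 - 15/4.
Degrees (1,1,2) ⇒ d ≤ 3.
Solving with deg f ≤ 3: f(k) = -k*(k**2 + 72*k + 2)/60.
Get s_k = R·t_k = k*(-k**2 - 72*k - 2)/(15*(k + 3)*(k + 4)*(k + 5)) with R(k) = B(k−1)f(k)/C(k) = -k*(k + 6)*(k**2 + 72*k + 2)/(15*(4*k**2 - 34*k - 15)).
s_(k+1) − s_k = (4*k**2 - 34*k - 15)/(k**4 + 18*k**3 + 119*k**2 + 342*k + 360) = t_k.

Yes. s_k = k*(-k**2 - 72*k - 2)/(15*(k + 3)*(k + 4)*(k + 5)).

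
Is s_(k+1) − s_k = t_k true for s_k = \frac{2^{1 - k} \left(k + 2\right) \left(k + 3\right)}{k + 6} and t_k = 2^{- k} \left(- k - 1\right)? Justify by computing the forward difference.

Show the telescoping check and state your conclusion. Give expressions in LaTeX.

Invalid: residual \frac{3 \cdot 2^{- k} \left(k^{2} + 9 k + 10\right)}{k^{2} + 13 k + 42} ≠ 0.

s_(k+1) = (k + 3)*(k + 4)/(2**k*(k + 7))
s_(k+1) − s_k = (-k**3 - 11*k**2 - 28*k - 12)/(2**k*(k**2 + 13*k + 42))
(s_(k+1) − s_k) − t_k = 3*(k**2 + 9*k + 10)/(2**k*(k**2 + 13*k + 42))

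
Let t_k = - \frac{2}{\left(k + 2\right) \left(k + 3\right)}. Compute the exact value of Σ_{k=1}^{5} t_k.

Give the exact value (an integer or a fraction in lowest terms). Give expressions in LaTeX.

Compute t_(k+1)/t_k: get (k + 2)/(k + 4).
So A=k + 2 and B=k + 4, with C=1.
f must satisfy (k + 2)·f(k+1) − (k + 3)·f(k) = 1.
deg f ≤ 1 (via 1,1,0).
Match coefficients ⇒ f(k) = k/2.
Get s_k = R·t_k = -k/(k + 2) with R(k) = B(k−1)f(k)/C(k) = k*(k + 3)/2.
Δs = -2/(k**2 + 5*k + 6), as required.
Telescoping: Σ = s_(6) − s_(1) = -3/4 − (-1/3) = -5/12.

Σ = -5/12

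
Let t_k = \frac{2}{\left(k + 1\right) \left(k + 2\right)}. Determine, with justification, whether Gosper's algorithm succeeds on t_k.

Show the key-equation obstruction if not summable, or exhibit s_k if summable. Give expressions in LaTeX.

The ratio is (k + 1)/(k + 3).
Normal form (A,B,C) = (k + 1, k + 3, 1).
Solve (k + 1)·f(k+1) − (k + 2)·f(k) = 1.
From deg A=1, deg B=1, deg C=0: d=1.
Solving with deg f ≤ 1: f(k) = k.
Certificate R = B(k−1)f/C = k*(k + 2) gives s_k = 2*k/(k + 1).
Δs = 2/(k**2 + 3*k + 2), as required.

Yes. s_k = \frac{2 k}{k + 1}.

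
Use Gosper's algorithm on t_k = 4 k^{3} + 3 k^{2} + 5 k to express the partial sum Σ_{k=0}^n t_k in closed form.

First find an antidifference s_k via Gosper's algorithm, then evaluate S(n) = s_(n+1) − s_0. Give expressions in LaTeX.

S(n) = n \left(n^{3} + 3 n^{2} + 5 n + 3\right)

Ratio r(k) = (4*k**3 + 15*k**2 + 23*k + 12)/(k*(4*k**2 + 3*k + 5)).
So A=1 and B=1, with C=k**3 + 3*k**2/4 + 5*k/4.
Solve (1)·f(k+1) − (1)·f(k) = k**3 + 3*k**2/4 + 5*k/4.
From deg A=0, deg B=0, deg C=3: d=4.
A polynomial solution: f(k) = k*(k - 1)*(k**2 + 2)/4.
So s_k = (B(k−1)f/C)·t_k = ((k - 1)*(k**2 + 2)/(4*k**2 + 3*k + 5))·t_k = k*(k**3 - k**2 + 2*k - 2).
Check: Δs_k = k*(4*k**2 + 3*k + 5). ✓
Evaluate: s_(n+1) = n*(n**3 + 3*n**2 + 5*n + 3); subtract s_(0) = 0 ⇒ S(n) = n*(n**3 + 3*n**2 + 5*n + 3).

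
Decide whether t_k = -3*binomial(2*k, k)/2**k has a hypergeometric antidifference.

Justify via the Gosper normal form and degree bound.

No. Not Gosper-summable.

Compute t_(k+1)/t_k: get (2*k + 1)/(k + 1).
A = 2*k + 1, B = k + 1, C = 1.
f must satisfy (2*k + 1)·f(k+1) − (k)·f(k) = 1.
Bound: deg f ≤ -1.
Negative degree bound (-1): no f exists, t_k not Gosper-summable.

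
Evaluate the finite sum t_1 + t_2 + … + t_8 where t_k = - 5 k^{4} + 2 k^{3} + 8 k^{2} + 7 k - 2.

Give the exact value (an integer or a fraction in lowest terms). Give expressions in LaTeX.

Σ = -39400

Step 1: r(k) = (5*k**4 + 18*k**3 + 16*k**2 - 9*k - 10)/(5*k**4 - 2*k**3 - 8*k**2 - 7*k + 2).
So A=1 and B=1, with C=k**4 - 2*k**3/5 - 8*k**2/5 - 7*k/5 + 2/5.
Solve (1)·f(k+1) − (1)·f(k) = k**4 - 2*k**3/5 - 8*k**2/5 - 7*k/5 + 2/5.
Bound: deg f ≤ 5.
Match coefficients ⇒ f(k) = k*(k**4 - 3*k**3 + 4)/5.
R(k) = B(k−1)·f(k)/C(k) = k*(k**4 - 3*k**3 + 4)/(5*k**4 - 2*k**3 - 8*k**2 - 7*k + 2); s_k = R·t_k = k*(-k**4 + 3*k**3 - 4).
s_(k+1) − s_k = -5*k**4 + 2*k**3 + 8*k**2 + 7*k - 2 = t_k.
Σ_(k=1)^(8) t_k = s_(9) − s_(1) = -39402 − (-2) = -39400.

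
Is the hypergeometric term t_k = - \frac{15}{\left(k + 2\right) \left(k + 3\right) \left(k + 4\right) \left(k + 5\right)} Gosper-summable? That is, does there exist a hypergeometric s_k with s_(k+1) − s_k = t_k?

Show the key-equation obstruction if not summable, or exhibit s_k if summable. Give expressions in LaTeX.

Yes. s_k = \frac{5 k \left(- k^{2} - 9 k - 26\right)}{24 \left(k + 2\right) \left(k + 3\right) \left(k + 4\right)}.

t_(k+1)/t_k = (k + 2)/(k + 6).
Normal form (A,B,C) = (k + 2, k + 6, 1).
f must satisfy (k + 2)·f(k+1) − (k + 5)·f(k) = 1.
Degrees (1,1,0) ⇒ d ≤ 3.
Coefficient equations give f(k) = k*(k**2 + 9*k + 26)/72.
So s_k = (B(k−1)f/C)·t_k = (k*(k + 5)*(k**2 + 9*k + 26)/72)·t_k = 5*k*(-k**2 - 9*k - 26)/(24*(k + 2)*(k + 3)*(k + 4)).
Verify: -15/(k**4 + 14*k**3 + 71*k**2 + 154*k + 120) matches t_k.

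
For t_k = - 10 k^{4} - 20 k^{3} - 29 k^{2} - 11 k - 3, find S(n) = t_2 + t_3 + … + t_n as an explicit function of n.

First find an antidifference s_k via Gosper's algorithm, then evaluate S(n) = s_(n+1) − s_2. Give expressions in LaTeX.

S(n) = - 2 n^{5} - 10 n^{4} - 23 n^{3} - 25 n^{2} - 13 n + 73

Ratio r(k) = (10*k**4 + 60*k**3 + 149*k**2 + 169*k + 73)/(10*k**4 + 20*k**3 + 29*k**2 + 11*k + 3).
Gosper form: A/B · C(k+1)/C(k) with A=1, B=1, C=k**4 + 2*k**3 + 29*k**2/10 + 11*k/10 + 3/10.
Solve (1)·f(k+1) − (1)·f(k) = k**4 + 2*k**3 + 29*k**2/10 + 11*k/10 + 3/10.
From deg A=0, deg B=0, deg C=4: d=5.
A polynomial solution: f(k) = k*(2*k**4 + 3*k**2 - 4*k + 2)/10.
Then R = B(k−1)f/C = k*(2*k**4 + 3*k**2 - 4*k + 2)/(10*k**4 + 20*k**3 + 29*k**2 + 11*k + 3), so s_k = R(k)·t_k = k*(-2*k**4 - 3*k**2 + 4*k - 2).
Δs = -10*k**4 - 20*k**3 - 29*k**2 - 11*k - 3, as required.
Evaluate: s_(n+1) = -2*n**5 - 10*n**4 - 23*n**3 - 25*n**2 - 13*n - 3; subtract s_(2) = -76 ⇒ S(n) = -2*n**5 - 10*n**4 - 23*n**3 - 25*n**2 - 13*n + 73.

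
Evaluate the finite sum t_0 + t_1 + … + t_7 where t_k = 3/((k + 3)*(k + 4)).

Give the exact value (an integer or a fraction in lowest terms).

The ratio is (k + 3)/(k + 5).
Factor: A=k + 3; B=k + 5; C=1.
Need (k + 3)·f(k+1) − (k + 4)·f(k) = 1.
From deg A=1, deg B=1, deg C=0: d=1.
Match coefficients ⇒ f(k) = k/3.
R(k) = B(k−1)·f(k)/C(k) = k*(k + 4)/3; s_k = R·t_k = k/(k + 3).
Check: Δs_k = 3/(k**2 + 7*k + 12). ✓
Evaluate s at k=8 and k=0: 8/11 and 0; difference 8/11.

Σ = 8/11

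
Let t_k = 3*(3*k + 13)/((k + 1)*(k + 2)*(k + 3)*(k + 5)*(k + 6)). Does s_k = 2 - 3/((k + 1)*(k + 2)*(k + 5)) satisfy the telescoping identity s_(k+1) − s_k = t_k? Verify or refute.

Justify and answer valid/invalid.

valid (s_(k+1) − s_k reduces to t_k)

s_(k+1) = 2 - 3/((k + 2)*(k + 3)*(k + 6))
s_(k+1) − s_k = 3*(3*k + 13)/(k**5 + 17*k**4 + 107*k**3 + 307*k**2 + 396*k + 180)
(s_(k+1) − s_k) − t_k = 0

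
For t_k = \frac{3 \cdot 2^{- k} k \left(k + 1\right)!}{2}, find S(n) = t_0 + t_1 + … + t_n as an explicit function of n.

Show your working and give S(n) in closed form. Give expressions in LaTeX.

Step 1: r(k) = (k + 1)*(k + 2)/(2*k).
Gosper form: A/B · C(k+1)/C(k) with A=k/2 + 1, B=1, C=k.
Key eq: (k/2 + 1)·f(k+1) = (1)·f(k) + (k).
From deg A=1, deg B=0, deg C=1: d=0.
A polynomial solution: f(k) = 2.
Then R = B(k−1)f/C = 2/k, so s_k = R(k)·t_k = 3*factorial(k + 1)/2**k.
Check: Δs_k = 3*k*factorial(k + 1)/(2*2**k). ✓
Telescope: S(n) = s_(n+1) − s_(0) = 3*2**(-n - 1)*factorial(n + 2) − (3) = -3 + 3*factorial(n + 2)/(2*2**n).

S(n) = -3 + \frac{3 \cdot 2^{- n} \left(n + 2\right)!}{2}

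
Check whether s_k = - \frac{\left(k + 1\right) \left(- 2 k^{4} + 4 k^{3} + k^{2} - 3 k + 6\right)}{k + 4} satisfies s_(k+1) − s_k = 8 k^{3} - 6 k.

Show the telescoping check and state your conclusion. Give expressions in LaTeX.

Invalid: residual \frac{3 \left(- 6 k^{4} - 36 k^{3} + 5 k^{2} + 27 k - 6\right)}{k^{2} + 9 k + 20} ≠ 0.

s_(k+1) = (2*k**5 + 8*k**4 + 7*k**3 - 5*k**2 - 12*k - 12)/(k + 5)
s_(k+1) − s_k = (8*k**5 + 54*k**4 + 46*k**3 - 39*k**2 - 39*k - 18)/(k**2 + 9*k + 20)
(s_(k+1) − s_k) − t_k = 3*(-6*k**4 - 36*k**3 + 5*k**2 + 27*k - 6)/(k**2 + 9*k + 20)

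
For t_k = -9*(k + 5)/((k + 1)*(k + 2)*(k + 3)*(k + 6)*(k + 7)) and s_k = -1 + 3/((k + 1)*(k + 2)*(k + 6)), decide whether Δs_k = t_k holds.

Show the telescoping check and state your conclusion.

s_(k+1) = -1 + 3/((k + 2)*(k + 3)*(k + 7))
s_(k+1) − s_k = 9*(-k - 5)/(k**5 + 19*k**4 + 131*k**3 + 401*k**2 + 540*k + 252)
(s_(k+1) − s_k) − t_k = 0

valid (s_(k+1) − s_k reduces to t_k)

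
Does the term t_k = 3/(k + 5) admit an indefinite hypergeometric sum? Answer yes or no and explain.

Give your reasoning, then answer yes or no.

Ratio r(k) = (k + 5)/(k + 6).
Factor: A=k + 5; B=k + 6; C=1.
Solve (k + 5)·f(k+1) − (k + 5)·f(k) = 1.
deg f ≤ 0 (via 1,1,0).
Write f(k) = c0. Then LHS − RHS = -1, requiring -1 = 0: contradictory. No certificate.

No — the linear system for f has no solution.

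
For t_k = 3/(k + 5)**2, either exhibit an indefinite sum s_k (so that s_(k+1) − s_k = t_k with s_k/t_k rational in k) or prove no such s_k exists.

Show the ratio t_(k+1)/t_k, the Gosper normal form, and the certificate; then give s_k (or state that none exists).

no hypergeometric antidifference exists

Step 1: r(k) = (k + 5)**2/(k + 6)**2.
A = k**2 + 10*k + 25, B = k**2 + 12*k + 36, C = 1.
Need (k**2 + 10*k + 25)·f(k+1) − (k**2 + 10*k + 25)·f(k) = 1.
Degrees (2,2,0) ⇒ d ≤ 0.
Generic f = c0 gives residual -1; -1 = 0 cannot hold, so t_k is not Gosper-summable.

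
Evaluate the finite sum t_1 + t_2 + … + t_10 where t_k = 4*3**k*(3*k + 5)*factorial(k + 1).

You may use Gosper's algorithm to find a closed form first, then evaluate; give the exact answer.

Σ = 339414785740776

Compute t_(k+1)/t_k: get 3*(k + 2)*(3*k + 8)/(3*k + 5).
Normal form (A,B,C) = (3*k + 6, 1, k + 5/3).
f must satisfy (3*k + 6)·f(k+1) − (1)·f(k) = k + 5/3.
deg f ≤ 0 (via 1,0,1).
Match coefficients ⇒ f(k) = 1/3.
Certificate R = B(k−1)f/C = 1/(3*k + 5) gives s_k = 4*3**k*factorial(k + 1).
Verify: 4*3**k*(3*k + 5)*factorial(k + 1) matches t_k.
Telescoping: Σ = s_(11) − s_(1) = 339414785740800 − (24) = 339414785740776.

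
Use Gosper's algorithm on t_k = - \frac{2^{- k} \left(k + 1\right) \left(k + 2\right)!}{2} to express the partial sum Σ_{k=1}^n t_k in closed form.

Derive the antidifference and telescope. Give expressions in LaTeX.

r(k) = (k + 2)*(k + 3)/(2*(k + 1)) after simplifying.
Normal form (A,B,C) = (k/2 + 3/2, 1, k + 1).
Key eq: (k/2 + 3/2)·f(k+1) = (1)·f(k) + (k + 1).
From deg A=1, deg B=0, deg C=1: d=0.
Solve for f: f(k) = 2 (degree 0 ≤ 0).
R(k) = B(k−1)·f(k)/C(k) = 2/(k + 1); s_k = R·t_k = -factorial(k + 2)/2**k.
s_(k+1) − s_k = -(k + 1)*factorial(k + 2)/(2*2**k) = t_k.
Telescope: S(n) = s_(n+1) − s_(1) = -2**(-n - 1)*factorial(n + 3) − (-3) = 3 - factorial(n + 3)/(2*2**n).

S(n) = 3 - \frac{2^{- n} \left(n + 3\right)!}{2}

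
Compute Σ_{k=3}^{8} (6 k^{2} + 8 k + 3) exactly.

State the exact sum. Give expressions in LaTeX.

Step 1: r(k) = (6*k**2 + 20*k + 17)/(6*k**2 + 8*k + 3).
Factor: A=1; B=1; C=k**2 + 4*k/3 + 1/2.
Key eq: (1)·f(k+1) = (1)·f(k) + (k**2 + 4*k/3 + 1/2).
Bound: deg f ≤ 3.
A polynomial solution: f(k) = k**2*(2*k + 1)/6.
Certificate R = B(k−1)f/C = k**2*(2*k + 1)/(6*k**2 + 8*k + 3) gives s_k = k**2*(2*k + 1).
Check: Δs_k = 6*k**2 + 8*k + 3. ✓
Evaluate s at k=9 and k=3: 1539 and 63; difference 1476.

Σ = 1476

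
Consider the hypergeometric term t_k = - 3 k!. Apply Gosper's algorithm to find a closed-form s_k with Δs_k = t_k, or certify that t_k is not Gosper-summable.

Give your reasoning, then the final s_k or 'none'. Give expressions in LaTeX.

Ratio r(k) = k + 1.
A = k + 1, B = 1, C = 1.
Key eq: (k + 1)·f(k+1) = (1)·f(k) + (1).
From deg A=1, deg B=0, deg C=0: d=-1.
Bound -1 < 0, so the key equation has no polynomial solution.

none (Gosper's algorithm certifies no s_k)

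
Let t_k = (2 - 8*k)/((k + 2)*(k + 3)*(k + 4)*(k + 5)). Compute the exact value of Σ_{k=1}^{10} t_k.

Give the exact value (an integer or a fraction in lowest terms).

Σ = -227/2730

r(k) = (k + 2)*(4*k + 3)/((k + 6)*(4*k - 1)) after simplifying.
Normal form (A,B,C) = (k + 2, k + 6, k - 1/4).
Key eq: (k + 2)·f(k+1) = (k + 5)·f(k) + (k - 1/4).
From deg A=1, deg B=1, deg C=1: d=3.
Coefficient equations give f(k) = k*(k - 2)*(k + 11)/96.
Then R = B(k−1)f/C = k*(k - 2)*(k + 5)*(k + 11)/(24*(4*k - 1)), so s_k = R(k)·t_k = -k*(k**2 + 9*k - 22)/(12*(k + 2)*(k + 3)*(k + 4)).
Check: Δs_k = 2*(1 - 4*k)/(k**4 + 14*k**3 + 71*k**2 + 154*k + 120). ✓
Telescoping: Σ = s_(11) − s_(1) = -121/1820 − (1/60) = -227/2730.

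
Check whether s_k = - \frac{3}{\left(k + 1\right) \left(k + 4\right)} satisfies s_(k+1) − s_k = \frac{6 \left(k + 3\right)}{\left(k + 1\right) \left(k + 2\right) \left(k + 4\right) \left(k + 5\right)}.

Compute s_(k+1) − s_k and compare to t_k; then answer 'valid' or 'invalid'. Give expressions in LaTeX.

s_(k+1) = -3/((k + 2)*(k + 5))
s_(k+1) − s_k = 6*(k + 3)/(k**4 + 12*k**3 + 49*k**2 + 78*k + 40)
(s_(k+1) − s_k) − t_k = 0

valid; difference matches t_k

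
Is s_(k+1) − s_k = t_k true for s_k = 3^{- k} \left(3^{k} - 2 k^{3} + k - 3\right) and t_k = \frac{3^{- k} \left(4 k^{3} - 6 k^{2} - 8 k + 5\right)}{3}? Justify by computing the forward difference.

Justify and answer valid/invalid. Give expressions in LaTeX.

s_(k+1) = (3*3**k + k - 2*(k + 1)**3 - 2)/(3*3**k)
s_(k+1) − s_k = (4*k**3 - 6*k**2 - 8*k + 5)/(3*3**k)
(s_(k+1) − s_k) − t_k = 0

Valid — Δs_k = t_k.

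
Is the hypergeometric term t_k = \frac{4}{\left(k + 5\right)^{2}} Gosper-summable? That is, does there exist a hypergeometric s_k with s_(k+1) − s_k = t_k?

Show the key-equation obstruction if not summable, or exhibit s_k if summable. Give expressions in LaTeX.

Step 1: r(k) = (k + 5)**2/(k + 6)**2.
So A=k**2 + 10*k + 25 and B=k**2 + 12*k + 36, with C=1.
Key eq: (k**2 + 10*k + 25)·f(k+1) = (k**2 + 10*k + 25)·f(k) + (1).
d = 0 from the (2,2,0) case.
f = c0 ⇒ A·f(k+1) − B(k−1)·f(k) − C = -1. The system {-1 = 0} is inconsistent; no antidifference.

No — t_k has no hypergeometric antidifference.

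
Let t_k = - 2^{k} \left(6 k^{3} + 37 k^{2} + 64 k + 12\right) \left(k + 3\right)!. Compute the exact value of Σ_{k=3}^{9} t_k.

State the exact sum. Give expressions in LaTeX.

Σ = -2014964298380160

Step 1: r(k) = 2*(6*k**4 + 79*k**3 + 376*k**2 + 743*k + 476)/(6*k**3 + 37*k**2 + 64*k + 12).
So A=2*k + 8 and B=1, with C=k**3 + 37*k**2/6 + 32*k/3 + 2.
f must satisfy (2*k + 8)·f(k+1) − (1)·f(k) = k**3 + 37*k**2/6 + 32*k/3 + 2.
Degrees (1,0,3) ⇒ d ≤ 2.
Coefficient equations give f(k) = (3*k**2 + 2*k - 4)/6.
Certificate R = B(k−1)f/C = (3*k**2 + 2*k - 4)/(6*k**3 + 37*k**2 + 64*k + 12) gives s_k = -2**k*(3*k**2 + 2*k - 4)*factorial(k + 3).
s_(k+1) − s_k = -2**k*(6*k**3 + 37*k**2 + 64*k + 12)*factorial(k + 3) = t_k.
Evaluate s at k=10 and k=3: -2014964298547200 and -167040; difference -2014964298380160.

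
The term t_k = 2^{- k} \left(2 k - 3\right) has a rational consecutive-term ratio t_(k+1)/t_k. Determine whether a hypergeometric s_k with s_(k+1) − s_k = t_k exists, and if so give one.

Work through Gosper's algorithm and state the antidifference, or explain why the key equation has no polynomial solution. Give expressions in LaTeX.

Ratio r(k) = (2*k - 1)/(2*(2*k - 3)).
Gosper form: A/B · C(k+1)/C(k) with A=1/2, B=1, C=k - 3/2.
f must satisfy (1/2)·f(k+1) − (1)·f(k) = k - 3/2.
d = 1 from the (0,0,1) case.
Solve for f: f(k) = 1 - 2*k (degree 1 ≤ 1).
Certificate R = B(k−1)f/C = -2*(2*k - 1)/(2*k - 3) gives s_k = 2*(1 - 2*k)/2**k.
s_(k+1) − s_k = (2*k - 3)/2**k = t_k.

s_k = 2 \cdot 2^{- k} \left(1 - 2 k\right)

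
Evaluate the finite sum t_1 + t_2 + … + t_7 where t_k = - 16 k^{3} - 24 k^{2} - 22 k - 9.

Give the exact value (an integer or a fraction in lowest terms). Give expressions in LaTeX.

The ratio is (16*k**3 + 72*k**2 + 118*k + 71)/(16*k**3 + 24*k**2 + 22*k + 9).
Normal form (A,B,C) = (1, 1, k**3 + 3*k**2/2 + 11*k/8 + 9/16).
Solve (1)·f(k+1) − (1)·f(k) = k**3 + 3*k**2/2 + 11*k/8 + 9/16.
Bound: deg f ≤ 4.
Coefficient equations give f(k) = k*(2*k + 1)*(2*k**2 - k + 2)/16.
So s_k = (B(k−1)f/C)·t_k = (k*(2*k + 1)*(2*k**2 - k + 2)/(16*k**3 + 24*k**2 + 22*k + 9))·t_k = k*(-4*k**3 - 3*k - 2).
s_(k+1) − s_k = -16*k**3 - 24*k**2 - 22*k - 9 = t_k.
Telescoping: Σ = s_(8) − s_(1) = -16592 − (-9) = -16583.

Σ = -16583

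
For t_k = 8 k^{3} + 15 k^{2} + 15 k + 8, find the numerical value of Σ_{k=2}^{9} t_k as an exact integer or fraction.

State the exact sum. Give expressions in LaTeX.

Ratio r(k) = (8*k**3 + 39*k**2 + 69*k + 46)/(8*k**3 + 15*k**2 + 15*k + 8).
So A=1 and B=1, with C=k**3 + 15*k**2/8 + 15*k/8 + 1.
f must satisfy (1)·f(k+1) − (1)·f(k) = k**3 + 15*k**2/8 + 15*k/8 + 1.
d = 4 from the (0,0,3) case.
Match coefficients ⇒ f(k) = k*(k + 1)*(2*k**2 - k + 3)/8.
So s_k = (B(k−1)f/C)·t_k = (k*(2*k**2 - k + 3)/(8*k**2 + 7*k + 8))·t_k = k*(2*k**3 + k**2 + 2*k + 3).
Δs = 8*k**3 + 15*k**2 + 15*k + 8, as required.
Σ_(k=2)^(9) t_k = s_(10) − s_(2) = 21230 − (54) = 21176.

Σ = 21176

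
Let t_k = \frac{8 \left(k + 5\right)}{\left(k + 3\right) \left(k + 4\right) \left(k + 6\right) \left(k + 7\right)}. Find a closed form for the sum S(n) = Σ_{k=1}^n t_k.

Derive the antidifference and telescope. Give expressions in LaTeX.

The ratio is (k + 3)*(k + 6)**2/((k + 5)**2*(k + 8)).
Normal form (A,B,C) = (k + 3, k + 8, k**2 + 10*k + 25).
Key eq: (k + 3)·f(k+1) = (k + 7)·f(k) + (k**2 + 10*k + 25).
Degrees (1,1,2) ⇒ d ≤ 4.
Coefficient equations give f(k) = k*(k + 4)*(k + 5)*(k + 9)/36.
R(k) = B(k−1)·f(k)/C(k) = k*(k + 4)*(k + 7)*(k + 9)/(36*(k + 5)); s_k = R·t_k = 2*k*(k + 9)/(9*(k**2 + 9*k + 18)).
Check: Δs_k = 8*(k + 5)/(k**4 + 20*k**3 + 145*k**2 + 450*k + 504). ✓
Telescope: S(n) = s_(n+1) − s_(1) = 2*(n**2 + 11*n + 10)/(9*(n**2 + 11*n + 28)) − (5/63) = n*(n + 11)/(7*(n**2 + 11*n + 28)).

S(n) = \frac{n \left(n + 11\right)}{7 \left(n^{2} + 11 n + 28\right)}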